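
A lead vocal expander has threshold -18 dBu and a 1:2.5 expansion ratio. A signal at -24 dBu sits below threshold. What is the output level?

-33 dBu

Undershoot = (-18) − (-24) = 6 dB.
At 1:2.5, that expands to 15 dB under threshold.
Output = -18 − 15 = -33 dBu.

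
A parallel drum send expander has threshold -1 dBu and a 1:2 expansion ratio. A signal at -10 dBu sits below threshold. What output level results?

-19 dBu

The input is 9 dB below the -1 dBu threshold.
A 1:2 expander multiplies undershoot by 2: 9 × 2 = 18 dB below threshold.
Output = -1 − 18 = -19 dBu.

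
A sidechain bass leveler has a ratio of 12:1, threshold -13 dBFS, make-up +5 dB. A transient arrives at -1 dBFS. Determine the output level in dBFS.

Overshoot: -1 − (-13) = 12 dB.
At 12:1 the overshoot is divided by 12, leaving 1 dB above threshold.
Output = -13 + 1 = -12 dBFS; make-up adds 5 dB, giving -7 dBFS.

-7 dBFS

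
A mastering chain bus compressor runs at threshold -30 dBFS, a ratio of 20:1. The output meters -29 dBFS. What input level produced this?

Post-compression overshoot = -29 − (-30) = 1 dB.
Before 20:1 compression the overshoot was 1 × 20 = 20 dB, so input = -30 + 20 = -10 dBFS.

-10 dBFS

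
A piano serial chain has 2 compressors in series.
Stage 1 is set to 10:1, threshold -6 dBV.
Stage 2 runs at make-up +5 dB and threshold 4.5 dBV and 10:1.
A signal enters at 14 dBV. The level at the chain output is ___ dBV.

Stage 1: 14 dBV is 20 dB over -6 dBV; at 10:1 that becomes 2 dB over, giving -4 dBV.
Stage 2: below threshold (-4 ≤ 4.5); passes unchanged; make-up brings it to 1 dBV.

1 dBV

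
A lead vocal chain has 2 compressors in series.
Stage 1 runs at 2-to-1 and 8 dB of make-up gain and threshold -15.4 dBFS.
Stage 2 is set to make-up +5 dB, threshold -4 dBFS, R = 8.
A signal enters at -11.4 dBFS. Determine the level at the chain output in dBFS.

Stage 1: overshoot 4 dB → 4/2 = 2 dB → -13.4 dBFS; +8 dB make-up → -5.4 dBFS.
Stage 2: below threshold (-5.4 ≤ -4); passes unchanged; make-up brings it to -0.4 dBFS.

-0.4 dBFS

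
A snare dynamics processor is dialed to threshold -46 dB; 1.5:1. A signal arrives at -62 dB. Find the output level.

-62 dB is 16 dB below the -46 dB threshold, so no gain reduction is applied.
Output = input = -62 dB.

-62 dB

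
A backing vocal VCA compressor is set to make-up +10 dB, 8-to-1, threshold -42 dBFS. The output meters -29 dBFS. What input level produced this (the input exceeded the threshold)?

Stripping the +10 dB make-up gives -39 dBFS at the gain stage.
Post-compression overshoot = -39 − (-42) = 3 dB.
Input overshoot = R × output overshoot = 24 dB → input = -42 + 24 = -18 dBFS.

-18 dBFS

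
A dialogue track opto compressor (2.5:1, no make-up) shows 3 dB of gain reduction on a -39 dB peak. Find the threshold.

-44 dB

Gain reduction = -39 − (-42) = 3 dB; output overshoot = GR / (R − 1) = 3 / 1.5 = 2 dB.
Threshold = output − output overshoot = -42 − 2 = -44 dB.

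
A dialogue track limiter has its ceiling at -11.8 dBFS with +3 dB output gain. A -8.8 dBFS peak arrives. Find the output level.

-8.8 dBFS

At ∞:1, everything above -11.8 dBFS is held at the ceiling.
Output gain then adds 3 dB: -11.8 + 3 = -8.8 dBFS.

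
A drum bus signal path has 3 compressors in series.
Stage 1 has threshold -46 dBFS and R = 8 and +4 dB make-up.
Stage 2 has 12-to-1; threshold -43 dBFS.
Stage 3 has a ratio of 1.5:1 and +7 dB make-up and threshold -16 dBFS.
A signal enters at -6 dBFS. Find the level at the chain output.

-35.5 dBFS

Stage 1: -6 dBFS is 40 dB over -46 dBFS; at 8:1 that becomes 5 dB over, giving -41 dBFS; +4 dB make-up → -37 dBFS.
Stage 2: -37 dBFS is 6 dB over -43 dBFS; at 12:1 that becomes 0.5 dB over, giving -42.5 dBFS.
Stage 3: -42.5 dBFS ≤ -16 dBFS, so stage 3 doesn't engage; make-up brings it to -35.5 dBFS.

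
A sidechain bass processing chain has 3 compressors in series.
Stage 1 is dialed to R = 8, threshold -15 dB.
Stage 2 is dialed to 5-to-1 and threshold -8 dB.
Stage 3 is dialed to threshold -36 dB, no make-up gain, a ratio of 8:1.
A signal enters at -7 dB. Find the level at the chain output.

-33.25 dB

Stage 1: overshoot 8 dB → 8/8 = 1 dB → -14 dB.
Stage 2: -14 dB ≤ -8 dB, so stage 2 doesn't engage; output -14 dB.
Stage 3: 22 dB above -36 dB, reduced 8:1 to 2.75 dB above → -33.25 dB.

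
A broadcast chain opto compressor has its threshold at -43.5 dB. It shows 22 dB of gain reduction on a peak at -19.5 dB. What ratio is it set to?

12:1

Input overshoot = -19.5 − (-43.5) = 24 dB.
Output overshoot = 24 − 22 = 2 dB.
Ratio = input overshoot / output overshoot = 24 / 2 = 12.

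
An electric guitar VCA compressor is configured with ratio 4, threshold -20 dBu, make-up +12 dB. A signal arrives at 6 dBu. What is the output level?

6 dBu sits 26 dB over threshold.
The 26 dB excess becomes 6.5 dB after 4:1 reduction.
Output = -20 + 6.5 = -13.5 dBu; make-up adds 12 dB, giving -1.5 dBu.

-1.5 dBu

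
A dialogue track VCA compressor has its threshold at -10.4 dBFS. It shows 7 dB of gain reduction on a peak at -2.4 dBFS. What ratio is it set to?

8:1

Input overshoot = -2.4 − (-10.4) = 8 dB.
Output overshoot = 8 − 7 = 1 dB.
Ratio = input overshoot / output overshoot = 8 / 1 = 8.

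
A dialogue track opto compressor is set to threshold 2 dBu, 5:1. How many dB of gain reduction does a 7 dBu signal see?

The signal is 5 dB above threshold.
At 5:1, output sits 5/5 = 1 dB above threshold.
So the signal is attenuated by 5 − 1 = 4 dB.

4 dB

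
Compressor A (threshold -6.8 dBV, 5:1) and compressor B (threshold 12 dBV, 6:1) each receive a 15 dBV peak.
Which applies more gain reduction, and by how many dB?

A: overshoot 21.8 dB → output overshoot 4.36 dB → GR 17.44 dB.
B: overshoot 3 dB → output overshoot 0.5 dB → GR 2.5 dB.
A reduces 14.94 dB more.

A, by 14.94 dB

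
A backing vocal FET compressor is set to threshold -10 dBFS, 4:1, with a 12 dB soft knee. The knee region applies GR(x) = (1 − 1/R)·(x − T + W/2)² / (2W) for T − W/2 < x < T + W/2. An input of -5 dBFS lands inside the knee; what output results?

x − T + W/2 = -5 − (-10) + 6 = 11.
GR = (1 − 1/4) × 11² / 24 = 0.75 × 121 / 24 = 3.78125 dB.
Output = -5 − 3.78125 = -8.78125 dBFS.

-8.78125 dBFS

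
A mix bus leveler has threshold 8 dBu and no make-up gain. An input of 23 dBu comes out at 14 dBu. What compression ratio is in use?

Input overshoot = 23 − 8 = 15 dB; output overshoot = 14 − 8 = 6 dB.
Ratio = 15 / 6 = 2.5.

2.5:1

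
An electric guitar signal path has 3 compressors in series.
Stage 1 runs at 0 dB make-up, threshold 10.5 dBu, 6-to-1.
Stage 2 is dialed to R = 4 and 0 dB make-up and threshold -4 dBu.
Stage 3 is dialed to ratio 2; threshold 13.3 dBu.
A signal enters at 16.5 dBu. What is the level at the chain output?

Stage 1: 6 dB above 10.5 dBu, reduced 6:1 to 1 dB above → 11.5 dBu.
Stage 2: 11.5 dBu is 15.5 dB over -4 dBu; at 4:1 that becomes 3.875 dB over, giving -0.125 dBu.
Stage 3: -0.125 dBu is at or below the 13.3 dBu threshold — no compression; output -0.125 dBu.

-0.125 dBu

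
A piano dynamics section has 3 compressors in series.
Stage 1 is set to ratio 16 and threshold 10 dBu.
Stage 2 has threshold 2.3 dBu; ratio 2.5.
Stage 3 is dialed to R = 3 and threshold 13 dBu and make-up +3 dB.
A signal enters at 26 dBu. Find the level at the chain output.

Stage 1: 16 dB above 10 dBu, reduced 16:1 to 1 dB above → 11 dBu.
Stage 2: 8.7 dB above 2.3 dBu, reduced 2.5:1 to 3.48 dB above → 5.78 dBu.
Stage 3: 5.78 dBu ≤ 13 dBu, so stage 3 doesn't engage; make-up brings it to 8.78 dBu.

8.78 dBu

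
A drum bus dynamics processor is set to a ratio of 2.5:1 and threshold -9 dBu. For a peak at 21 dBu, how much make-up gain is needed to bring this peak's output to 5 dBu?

2 dB

Overshoot 30 dB → 30/2.5 = 12 dB after compression, so the compressed level is -9 + 12 = 3 dBu.
Make-up = target − compressed = 5 − 3 = 2 dB.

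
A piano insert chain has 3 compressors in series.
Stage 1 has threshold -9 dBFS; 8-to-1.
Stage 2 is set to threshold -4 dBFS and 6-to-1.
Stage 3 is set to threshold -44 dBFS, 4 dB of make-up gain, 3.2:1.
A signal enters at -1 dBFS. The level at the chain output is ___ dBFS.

Stage 1: -1 dBFS is 8 dB over -9 dBFS; at 8:1 that becomes 1 dB over, giving -8 dBFS.
Stage 2: -8 dBFS ≤ -4 dBFS, so stage 2 doesn't engage; output -8 dBFS.
Stage 3: 36 dB above -44 dBFS, reduced 3.2:1 to 11.25 dB above → -32.75 dBFS; +4 dB make-up → -28.75 dBFS.

-28.75 dBFS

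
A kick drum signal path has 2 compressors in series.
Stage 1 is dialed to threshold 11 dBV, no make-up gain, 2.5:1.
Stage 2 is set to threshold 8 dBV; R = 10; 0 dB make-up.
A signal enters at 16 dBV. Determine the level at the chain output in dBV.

Stage 1: 5 dB above 11 dBV, reduced 2.5:1 to 2 dB above → 13 dBV.
Stage 2: 5 dB above 8 dBV, reduced 10:1 to 0.5 dB above → 8.5 dBV.

8.5 dBV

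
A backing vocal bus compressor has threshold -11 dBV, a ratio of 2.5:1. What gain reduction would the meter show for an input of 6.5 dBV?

10.5 dB

Overshoot = 6.5 − (-11) = 17.5 dB.
At 2.5:1, output sits 17.5/2.5 = 7 dB above threshold.
Gain reduction = 17.5 − 7 = 10.5 dB.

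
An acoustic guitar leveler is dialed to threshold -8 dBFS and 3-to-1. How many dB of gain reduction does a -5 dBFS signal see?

2 dB

Overshoot = -5 − (-8) = 3 dB.
After 3:1 compression the overshoot becomes 3/3 = 1 dB.
So the signal is attenuated by 3 − 1 = 2 dB.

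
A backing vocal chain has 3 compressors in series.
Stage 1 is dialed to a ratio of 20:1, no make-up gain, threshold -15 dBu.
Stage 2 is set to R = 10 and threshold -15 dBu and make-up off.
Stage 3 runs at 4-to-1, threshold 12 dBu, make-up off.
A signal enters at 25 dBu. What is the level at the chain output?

-14.8 dBu

Stage 1: overshoot 40 dB → 40/20 = 2 dB → -13 dBu.
Stage 2: -13 dBu is 2 dB over -15 dBu; at 10:1 that becomes 0.2 dB over, giving -14.8 dBu.
Stage 3: -14.8 dBu is at or below the 12 dBu threshold — no compression; output -14.8 dBu.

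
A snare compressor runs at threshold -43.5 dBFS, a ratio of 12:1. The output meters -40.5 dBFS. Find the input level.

-7.5 dBFS

The compressed level sits -40.5 − (-43.5) = 3 dB over threshold.
Before 12:1 compression the overshoot was 3 × 12 = 36 dB, so input = -43.5 + 36 = -7.5 dBFS.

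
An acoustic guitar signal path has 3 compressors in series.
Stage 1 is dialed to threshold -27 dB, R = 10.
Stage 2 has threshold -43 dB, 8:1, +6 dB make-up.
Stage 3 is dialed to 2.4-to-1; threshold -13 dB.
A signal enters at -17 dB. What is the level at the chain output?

Stage 1: overshoot 10 dB → 10/10 = 1 dB → -26 dB.
Stage 2: overshoot 17 dB → 17/8 = 2.125 dB → -40.875 dB; +6 dB make-up → -34.875 dB.
Stage 3: -34.875 dB is at or below the -13 dB threshold — no compression; output -34.875 dB.

-34.875 dB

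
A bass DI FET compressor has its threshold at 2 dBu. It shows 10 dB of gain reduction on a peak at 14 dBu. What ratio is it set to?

6:1

Input overshoot = 14 − 2 = 12 dB.
Output overshoot = 12 − 10 = 2 dB.
Ratio = input overshoot / output overshoot = 12 / 2 = 6.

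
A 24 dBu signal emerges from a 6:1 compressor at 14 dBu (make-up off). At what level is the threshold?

12 dBu

Let T be the threshold. Output overshoot = (input overshoot)/R, so 14 − T = (24 − T)/6.
6·(14 − T) = 24 − T → 5·T = 84 − 24 = 60.
T = 60/5 = 12 dBu.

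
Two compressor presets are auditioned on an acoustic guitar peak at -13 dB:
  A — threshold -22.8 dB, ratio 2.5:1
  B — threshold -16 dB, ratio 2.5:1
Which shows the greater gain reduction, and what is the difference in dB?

A: 9.8 dB over, compressed to 3.92 dB over, so 5.88 dB of GR.
B: 3 dB over, compressed to 1.2 dB over, so 1.8 dB of GR.
Difference: 4.08 dB in favour of A.

A, by 4.08 dB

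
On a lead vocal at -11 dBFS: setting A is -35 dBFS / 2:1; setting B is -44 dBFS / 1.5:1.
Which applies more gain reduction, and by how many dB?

A: GR = 24 − 24/2 = 12 dB.
B: GR = 33 − 33/1.5 = 11 dB.
A reduces 1 dB more.

A, by 1 dB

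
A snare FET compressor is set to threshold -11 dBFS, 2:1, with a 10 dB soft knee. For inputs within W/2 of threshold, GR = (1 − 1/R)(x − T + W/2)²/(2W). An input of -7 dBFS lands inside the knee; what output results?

x − T + W/2 = -7 − (-11) + 5 = 9.
GR = (1 − 1/2) × 9² / 20 = 0.5 × 81 / 20 = 2.025 dB.
Output = -7 − 2.025 = -9.025 dBFS.

-9.025 dBFS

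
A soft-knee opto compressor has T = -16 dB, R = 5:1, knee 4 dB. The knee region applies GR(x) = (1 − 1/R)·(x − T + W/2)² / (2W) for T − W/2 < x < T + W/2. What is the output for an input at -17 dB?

x − T + W/2 = -17 − (-16) + 2 = 1.
GR = (1 − 1/5) × 1² / 8 = 0.8 × 1 / 8 = 0.1 dB.
Output = -17 − 0.1 = -17.1 dB.

-17.1 dB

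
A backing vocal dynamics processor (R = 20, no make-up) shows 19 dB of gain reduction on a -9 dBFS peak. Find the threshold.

Let T be the threshold. Output overshoot = (input overshoot)/R, so -28 − T = (-9 − T)/20.
20·(-28 − T) = -9 − T → 19·T = -560 − (-9) = -551.
T = -551/19 = -29 dBFS.

-29 dBFS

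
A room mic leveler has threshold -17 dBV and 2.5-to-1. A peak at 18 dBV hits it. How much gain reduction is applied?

21 dB

Overshoot = 18 − (-17) = 35 dB.
A 2.5:1 ratio leaves 14 dB of that excess.
GR = overshoot in − overshoot out = 35 − 14 = 21 dB.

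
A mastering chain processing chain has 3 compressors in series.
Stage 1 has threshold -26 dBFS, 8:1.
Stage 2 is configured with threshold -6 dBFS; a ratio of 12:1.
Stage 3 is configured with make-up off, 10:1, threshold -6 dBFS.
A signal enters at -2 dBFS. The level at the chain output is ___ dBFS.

-23 dBFS

Stage 1: -2 dBFS is 24 dB over -26 dBFS; at 8:1 that becomes 3 dB over, giving -23 dBFS.
Stage 2: -23 dBFS ≤ -6 dBFS, so stage 2 doesn't engage; output -23 dBFS.
Stage 3: -23 dBFS ≤ -6 dBFS, so stage 3 doesn't engage; output -23 dBFS.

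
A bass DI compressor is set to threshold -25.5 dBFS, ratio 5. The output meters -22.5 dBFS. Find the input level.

-10.5 dBFS

That's 3 dB above the -25.5 dBFS threshold.
Undo the ratio: input overshoot = 3 × 5 = 15 dB, giving input = -10.5 dBFS.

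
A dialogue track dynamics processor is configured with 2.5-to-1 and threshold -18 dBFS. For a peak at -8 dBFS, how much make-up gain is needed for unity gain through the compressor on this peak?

6 dB

Without make-up, output = threshold + overshoot/2.5 = -18 + 4 = -14 dBFS.
Gap to target: 6 dB.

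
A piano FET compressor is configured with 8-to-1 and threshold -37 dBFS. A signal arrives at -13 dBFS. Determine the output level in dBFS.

Overshoot: -13 − (-37) = 24 dB.
8:1 compression reduces that to 24/8 = 3 dB over.
So the level is -37 + 3 = -34 dBFS.

-34 dBFS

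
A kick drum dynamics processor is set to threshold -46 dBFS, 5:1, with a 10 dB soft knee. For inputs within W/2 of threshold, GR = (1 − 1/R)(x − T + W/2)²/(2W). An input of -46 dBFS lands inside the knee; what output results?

-47 dBFS

x − T + W/2 = -46 − (-46) + 5 = 5.
GR = (1 − 1/5) × 5² / 20 = 0.8 × 25 / 20 = 1 dB.
Output = -46 − 1 = -47 dBFS.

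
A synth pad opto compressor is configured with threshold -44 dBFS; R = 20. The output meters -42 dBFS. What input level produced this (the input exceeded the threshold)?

That's 2 dB above the -44 dBFS threshold.
Input overshoot = R × output overshoot = 40 dB → input = -44 + 40 = -4 dBFS.

-4 dBFS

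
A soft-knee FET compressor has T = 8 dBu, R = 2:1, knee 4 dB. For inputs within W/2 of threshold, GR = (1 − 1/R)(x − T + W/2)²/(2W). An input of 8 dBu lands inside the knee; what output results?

x − T + W/2 = 8 − 8 + 2 = 2.
GR = (1 − 1/2) × 2² / 8 = 0.5 × 4 / 8 = 0.25 dB.
Output = 8 − 0.25 = 7.75 dBu.

7.75 dBu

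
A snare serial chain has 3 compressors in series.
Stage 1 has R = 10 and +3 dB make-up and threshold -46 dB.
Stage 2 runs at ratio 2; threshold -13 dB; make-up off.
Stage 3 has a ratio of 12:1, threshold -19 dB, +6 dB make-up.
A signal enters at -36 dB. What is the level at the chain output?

-36 dB

Stage 1: 10 dB above -46 dB, reduced 10:1 to 1 dB above → -45 dB; +3 dB make-up → -42 dB.
Stage 2: -42 dB ≤ -13 dB, so stage 2 doesn't engage; output -42 dB.
Stage 3: below threshold (-42 ≤ -19); passes unchanged; make-up brings it to -36 dB.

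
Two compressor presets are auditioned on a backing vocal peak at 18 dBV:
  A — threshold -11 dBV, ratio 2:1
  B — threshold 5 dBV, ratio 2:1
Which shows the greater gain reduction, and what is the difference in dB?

A: overshoot 29 dB → output overshoot 14.5 dB → GR 14.5 dB.
B: overshoot 13 dB → output overshoot 6.5 dB → GR 6.5 dB.
A applies 8 dB more gain reduction.

A, by 8 dB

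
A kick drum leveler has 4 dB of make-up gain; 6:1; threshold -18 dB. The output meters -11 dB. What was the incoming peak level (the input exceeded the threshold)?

0 dB

Remove make-up: -11 − 4 = -15 dB.
The compressed level sits -15 − (-18) = 3 dB over threshold.
Input overshoot = R × output overshoot = 18 dB → input = -18 + 18 = 0 dB.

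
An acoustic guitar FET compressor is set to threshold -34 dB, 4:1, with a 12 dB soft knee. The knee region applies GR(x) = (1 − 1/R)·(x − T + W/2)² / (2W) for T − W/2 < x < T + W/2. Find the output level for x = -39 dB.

-39.03125 dB

x − T + W/2 = -39 − (-34) + 6 = 1.
GR = (1 − 1/4) × 1² / 24 = 0.75 × 1 / 24 = 0.03125 dB.
Output = -39 − 0.03125 = -39.03125 dB.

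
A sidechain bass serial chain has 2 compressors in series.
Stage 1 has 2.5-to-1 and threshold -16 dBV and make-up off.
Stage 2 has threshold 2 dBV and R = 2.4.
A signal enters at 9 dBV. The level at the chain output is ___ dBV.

-6 dBV

Stage 1: 25 dB above -16 dBV, reduced 2.5:1 to 10 dB above → -6 dBV.
Stage 2: -6 dBV is at or below the 2 dBV threshold — no compression; output -6 dBV.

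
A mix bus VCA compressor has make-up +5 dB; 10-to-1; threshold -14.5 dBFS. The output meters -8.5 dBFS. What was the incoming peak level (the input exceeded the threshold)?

-4.5 dBFS

Before make-up, the level was -8.5 − 5 = -13.5 dBFS.
That's 1 dB above the -14.5 dBFS threshold.
Before 10:1 compression the overshoot was 1 × 10 = 10 dB, so input = -14.5 + 10 = -4.5 dBFS.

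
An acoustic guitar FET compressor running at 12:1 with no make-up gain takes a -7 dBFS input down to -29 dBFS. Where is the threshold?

Input is 24 dB above T (since output overshoot × R = input overshoot: (-29 − T)·12 = -7 − T gives T = -31 dBFS).
Check: -31 + (-7 − (-31))/12 = -31 + 2 = -29 dBFS. ✓

-31 dBFS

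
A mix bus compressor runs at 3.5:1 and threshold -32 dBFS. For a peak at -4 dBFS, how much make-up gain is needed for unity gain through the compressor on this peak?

Without make-up, output = threshold + overshoot/3.5 = -32 + 8 = -24 dBFS.
Gap to target: 20 dB.

20 dB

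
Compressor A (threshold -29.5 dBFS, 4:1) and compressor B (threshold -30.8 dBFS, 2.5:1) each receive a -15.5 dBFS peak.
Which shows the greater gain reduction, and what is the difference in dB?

A: overshoot 14 dB → output overshoot 3.5 dB → GR 10.5 dB.
B: overshoot 15.3 dB → output overshoot 6.12 dB → GR 9.18 dB.
A applies 1.32 dB more gain reduction.

A, by 1.32 dB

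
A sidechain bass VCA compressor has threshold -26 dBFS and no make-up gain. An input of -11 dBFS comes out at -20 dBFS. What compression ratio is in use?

2.5:1

Input overshoot = -11 − (-26) = 15 dB; output overshoot = -20 − (-26) = 6 dB.
Ratio = 15 / 6 = 2.5.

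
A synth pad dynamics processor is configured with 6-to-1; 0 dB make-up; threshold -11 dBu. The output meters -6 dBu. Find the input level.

19 dBu

Post-compression overshoot = -6 − (-11) = 5 dB.
Input overshoot = R × output overshoot = 30 dB → input = -11 + 30 = 19 dBu.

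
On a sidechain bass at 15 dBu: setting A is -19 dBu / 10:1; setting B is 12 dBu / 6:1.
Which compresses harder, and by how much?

A: 34 dB over, compressed to 3.4 dB over, so 30.6 dB of GR.
B: 3 dB over, compressed to 0.5 dB over, so 2.5 dB of GR.
A applies 28.1 dB more gain reduction.

A, by 28.1 dB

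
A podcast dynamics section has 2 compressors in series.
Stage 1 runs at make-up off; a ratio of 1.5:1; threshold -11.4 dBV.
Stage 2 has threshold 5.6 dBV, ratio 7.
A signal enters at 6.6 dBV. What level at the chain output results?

Stage 1: overshoot 18 dB → 18/1.5 = 12 dB → 0.6 dBV.
Stage 2: 0.6 dBV ≤ 5.6 dBV, so stage 2 doesn't engage; output 0.6 dBV.

0.6 dBV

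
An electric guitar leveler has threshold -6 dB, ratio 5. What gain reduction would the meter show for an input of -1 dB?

4 dB

Overshoot = -1 − (-6) = 5 dB.
After 5:1 compression the overshoot becomes 5/5 = 1 dB.
Gain reduction = 5 − 1 = 4 dB.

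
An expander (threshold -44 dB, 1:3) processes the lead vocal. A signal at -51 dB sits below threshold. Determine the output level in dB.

Below threshold, a 1:3 expander applies gain = (3−1)×(T − x) of attenuation.
(3−1) × 7 = 14 dB, so output = -51 − 14 = -65 dB.

-65 dB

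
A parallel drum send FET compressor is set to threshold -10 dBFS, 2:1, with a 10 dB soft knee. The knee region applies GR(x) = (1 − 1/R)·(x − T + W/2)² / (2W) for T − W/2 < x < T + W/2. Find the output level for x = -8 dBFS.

x − T + W/2 = -8 − (-10) + 5 = 7.
GR = (1 − 1/2) × 7² / 20 = 0.5 × 49 / 20 = 1.225 dB.
Output = -8 − 1.225 = -9.225 dBFS.

-9.225 dBFS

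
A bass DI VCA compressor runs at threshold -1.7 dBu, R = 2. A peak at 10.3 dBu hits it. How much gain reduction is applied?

The signal is 12 dB above threshold.
A 2:1 ratio leaves 6 dB of that excess.
GR = overshoot in − overshoot out = 12 − 6 = 6 dB.

6 dB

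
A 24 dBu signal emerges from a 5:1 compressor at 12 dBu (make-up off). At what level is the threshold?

9 dBu

Gain reduction = 24 − 12 = 12 dB; output overshoot = GR / (R − 1) = 12 / 4 = 3 dB.
Threshold = output − output overshoot = 12 − 3 = 9 dBu.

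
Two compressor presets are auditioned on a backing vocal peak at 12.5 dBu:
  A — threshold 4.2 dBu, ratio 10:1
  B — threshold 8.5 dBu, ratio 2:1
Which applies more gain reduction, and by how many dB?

A, by 5.47 dB

A: overshoot 8.3 dB → output overshoot 0.83 dB → GR 7.47 dB.
B: overshoot 4 dB → output overshoot 2 dB → GR 2 dB.
A applies 5.47 dB more gain reduction.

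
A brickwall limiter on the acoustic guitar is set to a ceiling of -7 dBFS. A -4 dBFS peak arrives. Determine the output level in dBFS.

-7 dBFS

A brickwall limiter is an ∞:1 compressor: any input above the ceiling is clamped to -7 dBFS.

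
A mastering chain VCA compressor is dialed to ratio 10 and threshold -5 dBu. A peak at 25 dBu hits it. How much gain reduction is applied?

27 dB

The signal is 30 dB above threshold.
After 10:1 compression the overshoot becomes 30/10 = 3 dB.
So the signal is attenuated by 30 − 3 = 27 dB.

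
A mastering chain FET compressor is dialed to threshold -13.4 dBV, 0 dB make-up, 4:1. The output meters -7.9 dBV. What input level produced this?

That's 5.5 dB above the -13.4 dBV threshold.
Input overshoot = R × output overshoot = 22 dB → input = -13.4 + 22 = 8.6 dBV.

8.6 dBV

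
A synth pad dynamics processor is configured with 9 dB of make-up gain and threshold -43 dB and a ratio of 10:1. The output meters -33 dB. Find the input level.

Remove make-up: -33 − 9 = -42 dB.
That's 1 dB above the -43 dB threshold.
Input overshoot = R × output overshoot = 10 dB → input = -43 + 10 = -33 dB.

-33 dB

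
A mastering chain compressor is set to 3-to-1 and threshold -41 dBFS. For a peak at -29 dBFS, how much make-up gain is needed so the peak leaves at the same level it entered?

8 dB

Overshoot 12 dB → 12/3 = 4 dB after compression, so the compressed level is -41 + 4 = -37 dBFS.
Make-up = target − compressed = -29 − (-37) = 8 dB.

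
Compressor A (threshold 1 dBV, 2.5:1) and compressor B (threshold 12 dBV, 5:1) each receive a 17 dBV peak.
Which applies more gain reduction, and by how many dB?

A, by 5.6 dB

A: GR = 16 − 16/2.5 = 9.6 dB.
B: GR = 5 − 5/5 = 4 dB.
Difference: 5.6 dB in favour of A.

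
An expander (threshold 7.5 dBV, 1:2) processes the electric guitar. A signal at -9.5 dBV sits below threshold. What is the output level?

-26.5 dBV

Undershoot = 7.5 − (-9.5) = 17 dB.
At 1:2, that expands to 34 dB under threshold.
Output = 7.5 − 34 = -26.5 dBV.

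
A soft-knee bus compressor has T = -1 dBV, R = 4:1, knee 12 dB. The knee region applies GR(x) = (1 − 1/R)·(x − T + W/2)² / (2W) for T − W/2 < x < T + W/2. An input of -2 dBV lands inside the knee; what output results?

x − T + W/2 = -2 − (-1) + 6 = 5.
GR = (1 − 1/4) × 5² / 24 = 0.75 × 25 / 24 = 0.78125 dB.
Output = -2 − 0.78125 = -2.78125 dBV.

-2.78125 dBV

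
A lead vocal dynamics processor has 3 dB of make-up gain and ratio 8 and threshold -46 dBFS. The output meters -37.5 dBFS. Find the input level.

Stripping the +3 dB make-up gives -40.5 dBFS at the gain stage.
That's 5.5 dB above the -46 dBFS threshold.
Input overshoot = R × output overshoot = 44 dB → input = -46 + 44 = -2 dBFS.

-2 dBFS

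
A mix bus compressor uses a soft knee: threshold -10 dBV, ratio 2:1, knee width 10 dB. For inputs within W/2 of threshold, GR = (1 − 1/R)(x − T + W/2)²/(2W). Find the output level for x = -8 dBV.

-9.225 dBV

x − T + W/2 = -8 − (-10) + 5 = 7.
GR = (1 − 1/2) × 7² / 20 = 0.5 × 49 / 20 = 1.225 dB.
Output = -8 − 1.225 = -9.225 dBV.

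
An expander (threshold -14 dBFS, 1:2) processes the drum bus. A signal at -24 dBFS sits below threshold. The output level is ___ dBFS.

Below threshold, a 1:2 expander applies gain = (2−1)×(T − x) of attenuation.
(2−1) × 10 = 10 dB, so output = -24 − 10 = -34 dBFS.

-34 dBFS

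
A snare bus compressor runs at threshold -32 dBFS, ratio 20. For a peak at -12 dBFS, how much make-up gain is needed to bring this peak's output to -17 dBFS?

14 dB

The peak compresses to -32 + 20/20 = -31 dBFS.
To reach -17 dBFS requires -17 − (-31) = 14 dB of make-up.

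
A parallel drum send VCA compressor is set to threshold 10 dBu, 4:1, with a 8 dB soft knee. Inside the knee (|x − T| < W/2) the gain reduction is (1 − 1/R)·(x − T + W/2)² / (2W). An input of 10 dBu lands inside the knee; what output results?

9.25 dBu

x − T + W/2 = 10 − 10 + 4 = 4.
GR = (1 − 1/4) × 4² / 16 = 0.75 × 16 / 16 = 0.75 dB.
Output = 10 − 0.75 = 9.25 dBu.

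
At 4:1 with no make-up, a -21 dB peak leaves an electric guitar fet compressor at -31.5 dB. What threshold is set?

Input is 14 dB above T (since output overshoot × R = input overshoot: (-31.5 − T)·4 = -21 − T gives T = -35 dB).
Check: -35 + (-21 − (-35))/4 = -35 + 3.5 = -31.5 dB. ✓

-35 dB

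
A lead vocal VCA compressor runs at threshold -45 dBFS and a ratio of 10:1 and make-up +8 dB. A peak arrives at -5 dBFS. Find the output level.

-33 dBFS

The input is 40 dB above the -45 dBFS threshold.
10:1 compression reduces that to 40/10 = 4 dB over.
Output = -45 + 4 = -41 dBFS; make-up adds 8 dB, giving -33 dBFS.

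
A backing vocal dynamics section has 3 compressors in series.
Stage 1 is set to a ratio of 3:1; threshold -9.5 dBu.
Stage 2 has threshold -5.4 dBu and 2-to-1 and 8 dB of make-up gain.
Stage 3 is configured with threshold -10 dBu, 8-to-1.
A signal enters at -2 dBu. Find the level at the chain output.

-8.625 dBu

Stage 1: 7.5 dB above -9.5 dBu, reduced 3:1 to 2.5 dB above → -7 dBu.
Stage 2: below threshold (-7 ≤ -5.4); passes unchanged; make-up brings it to 1 dBu.
Stage 3: 1 dBu is 11 dB over -10 dBu; at 8:1 that becomes 1.375 dB over, giving -8.625 dBu.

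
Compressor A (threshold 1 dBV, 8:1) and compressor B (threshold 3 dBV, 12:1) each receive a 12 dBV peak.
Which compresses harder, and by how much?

A: 11 dB over, compressed to 1.375 dB over, so 9.625 dB of GR.
B: 9 dB over, compressed to 0.75 dB over, so 8.25 dB of GR.
A applies 1.375 dB more gain reduction.

A, by 1.375 dB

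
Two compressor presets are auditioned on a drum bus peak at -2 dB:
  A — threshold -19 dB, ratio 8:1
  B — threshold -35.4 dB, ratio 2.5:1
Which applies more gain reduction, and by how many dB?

B, by 5.165 dB

A: 17 dB over, compressed to 2.125 dB over, so 14.875 dB of GR.
B: 33.4 dB over, compressed to 13.36 dB over, so 20.04 dB of GR.
B applies 5.165 dB more gain reduction.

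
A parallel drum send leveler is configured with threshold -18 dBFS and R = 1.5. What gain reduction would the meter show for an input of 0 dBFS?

0 dBFS exceeds the threshold by 18 dB.
At 1.5:1, output sits 18/1.5 = 12 dB above threshold.
Gain reduction = 18 − 12 = 6 dB.

6 dB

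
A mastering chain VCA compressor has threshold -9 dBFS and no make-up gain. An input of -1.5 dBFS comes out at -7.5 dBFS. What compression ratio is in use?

Input overshoot = -1.5 − (-9) = 7.5 dB; output overshoot = -7.5 − (-9) = 1.5 dB.
Ratio = 7.5 / 1.5 = 5.

5:1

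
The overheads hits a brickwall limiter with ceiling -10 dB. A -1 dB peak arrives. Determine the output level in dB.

-10 dB

A brickwall limiter is an ∞:1 compressor: any input above the ceiling is clamped to -10 dB.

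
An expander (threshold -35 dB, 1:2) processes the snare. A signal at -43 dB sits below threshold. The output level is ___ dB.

Undershoot = (-35) − (-43) = 8 dB.
At 1:2, that expands to 16 dB under threshold.
Output = -35 − 16 = -51 dB.

-51 dB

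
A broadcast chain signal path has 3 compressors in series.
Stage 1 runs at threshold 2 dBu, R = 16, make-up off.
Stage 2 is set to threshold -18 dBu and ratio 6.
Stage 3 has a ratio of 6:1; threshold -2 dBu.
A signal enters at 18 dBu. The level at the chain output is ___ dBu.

-14.5 dBu

Stage 1: 18 dBu is 16 dB over 2 dBu; at 16:1 that becomes 1 dB over, giving 3 dBu.
Stage 2: 3 dBu is 21 dB over -18 dBu; at 6:1 that becomes 3.5 dB over, giving -14.5 dBu.
Stage 3: -14.5 dBu is at or below the -2 dBu threshold — no compression; output -14.5 dBu.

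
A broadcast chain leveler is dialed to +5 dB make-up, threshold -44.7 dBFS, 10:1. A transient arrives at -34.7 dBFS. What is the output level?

-38.7 dBFS

Overshoot: -34.7 − (-44.7) = 10 dB.
At 10:1 the overshoot is divided by 10, leaving 1 dB above threshold.
Output = -44.7 + 1 = -43.7 dBFS; make-up adds 5 dB, giving -38.7 dBFS.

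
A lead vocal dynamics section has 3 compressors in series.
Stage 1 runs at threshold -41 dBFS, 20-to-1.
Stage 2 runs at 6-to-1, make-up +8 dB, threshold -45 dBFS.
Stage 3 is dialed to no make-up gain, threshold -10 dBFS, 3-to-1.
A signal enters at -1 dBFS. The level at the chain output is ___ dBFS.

-36 dBFS

Stage 1: 40 dB above -41 dBFS, reduced 20:1 to 2 dB above → -39 dBFS.
Stage 2: overshoot 6 dB → 6/6 = 1 dB → -44 dBFS; +8 dB make-up → -36 dBFS.
Stage 3: -36 dBFS ≤ -10 dBFS, so stage 3 doesn't engage; output -36 dBFS.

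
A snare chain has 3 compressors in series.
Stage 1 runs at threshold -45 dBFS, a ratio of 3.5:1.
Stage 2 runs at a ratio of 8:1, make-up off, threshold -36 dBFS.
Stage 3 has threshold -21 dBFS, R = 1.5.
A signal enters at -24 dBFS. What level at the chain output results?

-39 dBFS

Stage 1: -24 dBFS is 21 dB over -45 dBFS; at 3.5:1 that becomes 6 dB over, giving -39 dBFS.
Stage 2: -39 dBFS ≤ -36 dBFS, so stage 2 doesn't engage; output -39 dBFS.
Stage 3: -39 dBFS ≤ -21 dBFS, so stage 3 doesn't engage; output -39 dBFS.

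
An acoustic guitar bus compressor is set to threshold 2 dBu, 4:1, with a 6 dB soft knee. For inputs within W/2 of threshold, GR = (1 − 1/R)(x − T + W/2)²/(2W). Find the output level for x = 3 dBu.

x − T + W/2 = 3 − 2 + 3 = 4.
GR = (1 − 1/4) × 4² / 12 = 0.75 × 16 / 12 = 1 dB.
Output = 3 − 1 = 2 dBu.

2 dBu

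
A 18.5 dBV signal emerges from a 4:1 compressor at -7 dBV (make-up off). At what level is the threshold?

Input is 34 dB above T (since output overshoot × R = input overshoot: (-7 − T)·4 = 18.5 − T gives T = -15.5 dBV).
Check: -15.5 + (18.5 − (-15.5))/4 = -15.5 + 8.5 = -7 dBV. ✓

-15.5 dBV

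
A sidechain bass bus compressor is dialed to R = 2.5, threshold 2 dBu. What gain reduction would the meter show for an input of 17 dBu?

17 dBu exceeds the threshold by 15 dB.
A 2.5:1 ratio leaves 6 dB of that excess.
GR = overshoot in − overshoot out = 15 − 6 = 9 dB.

9 dB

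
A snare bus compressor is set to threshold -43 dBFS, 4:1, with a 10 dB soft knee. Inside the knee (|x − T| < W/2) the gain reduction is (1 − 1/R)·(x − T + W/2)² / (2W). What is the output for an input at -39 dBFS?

-42.0375 dBFS

x − T + W/2 = -39 − (-43) + 5 = 9.
GR = (1 − 1/4) × 9² / 20 = 0.75 × 81 / 20 = 3.0375 dB.
Output = -39 − 3.0375 = -42.0375 dBFS.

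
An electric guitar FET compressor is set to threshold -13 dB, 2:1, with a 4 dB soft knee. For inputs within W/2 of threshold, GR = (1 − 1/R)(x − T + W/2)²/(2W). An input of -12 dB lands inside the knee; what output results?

x − T + W/2 = -12 − (-13) + 2 = 3.
GR = (1 − 1/2) × 3² / 8 = 0.5 × 9 / 8 = 0.5625 dB.
Output = -12 − 0.5625 = -12.5625 dB.

-12.5625 dB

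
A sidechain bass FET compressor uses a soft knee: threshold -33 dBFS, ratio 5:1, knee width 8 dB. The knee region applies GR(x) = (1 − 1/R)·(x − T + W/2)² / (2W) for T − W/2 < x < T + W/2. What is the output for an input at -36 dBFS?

-36.05 dBFS

x − T + W/2 = -36 − (-33) + 4 = 1.
GR = (1 − 1/5) × 1² / 16 = 0.8 × 1 / 16 = 0.05 dB.
Output = -36 − 0.05 = -36.05 dBFS.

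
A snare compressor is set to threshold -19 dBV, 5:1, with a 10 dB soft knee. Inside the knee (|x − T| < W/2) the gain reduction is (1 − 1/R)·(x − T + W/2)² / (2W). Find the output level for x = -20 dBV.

-20.64 dBV

x − T + W/2 = -20 − (-19) + 5 = 4.
GR = (1 − 1/5) × 4² / 20 = 0.8 × 16 / 20 = 0.64 dB.
Output = -20 − 0.64 = -20.64 dBV.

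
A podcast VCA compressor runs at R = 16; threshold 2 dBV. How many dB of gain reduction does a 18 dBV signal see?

15 dB

Overshoot = 18 − 2 = 16 dB.
After 16:1 compression the overshoot becomes 16/16 = 1 dB.
Gain reduction = 16 − 1 = 15 dB.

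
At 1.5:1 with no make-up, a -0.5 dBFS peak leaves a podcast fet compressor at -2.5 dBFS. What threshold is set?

-6.5 dBFS

Let T be the threshold. Output overshoot = (input overshoot)/R, so -2.5 − T = (-0.5 − T)/1.5.
1.5·(-2.5 − T) = -0.5 − T → 0.5·T = -3.75 − (-0.5) = -3.25.
T = -3.25/0.5 = -6.5 dBFS.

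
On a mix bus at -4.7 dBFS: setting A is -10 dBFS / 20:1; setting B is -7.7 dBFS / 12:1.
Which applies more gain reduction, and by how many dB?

A: 5.3 dB over, compressed to 0.265 dB over, so 5.035 dB of GR.
B: 3 dB over, compressed to 0.25 dB over, so 2.75 dB of GR.
Difference: 2.285 dB in favour of A.

A, by 2.285 dB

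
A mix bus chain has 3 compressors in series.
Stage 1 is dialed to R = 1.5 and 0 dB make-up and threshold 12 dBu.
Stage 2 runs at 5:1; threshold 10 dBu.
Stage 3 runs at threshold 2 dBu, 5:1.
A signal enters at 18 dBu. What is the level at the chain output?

Stage 1: 18 dBu is 6 dB over 12 dBu; at 1.5:1 that becomes 4 dB over, giving 16 dBu.
Stage 2: 16 dBu is 6 dB over 10 dBu; at 5:1 that becomes 1.2 dB over, giving 11.2 dBu.
Stage 3: 11.2 dBu is 9.2 dB over 2 dBu; at 5:1 that becomes 1.84 dB over, giving 3.84 dBu.

3.84 dBu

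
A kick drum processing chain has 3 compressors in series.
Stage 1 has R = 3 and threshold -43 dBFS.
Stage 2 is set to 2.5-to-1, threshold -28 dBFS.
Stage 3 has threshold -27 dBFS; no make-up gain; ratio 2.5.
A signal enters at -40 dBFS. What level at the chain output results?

-42 dBFS

Stage 1: -40 dBFS is 3 dB over -43 dBFS; at 3:1 that becomes 1 dB over, giving -42 dBFS.
Stage 2: below threshold (-42 ≤ -28); passes unchanged; output -42 dBFS.
Stage 3: -42 dBFS ≤ -27 dBFS, so stage 3 doesn't engage; output -42 dBFS.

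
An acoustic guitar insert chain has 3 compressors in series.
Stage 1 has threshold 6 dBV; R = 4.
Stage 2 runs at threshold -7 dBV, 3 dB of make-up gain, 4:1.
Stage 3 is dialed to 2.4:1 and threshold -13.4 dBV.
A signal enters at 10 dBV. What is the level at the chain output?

-8.025 dBV

Stage 1: overshoot 4 dB → 4/4 = 1 dB → 7 dBV.
Stage 2: 14 dB above -7 dBV, reduced 4:1 to 3.5 dB above → -3.5 dBV; +3 dB make-up → -0.5 dBV.
Stage 3: overshoot 12.9 dB → 12.9/2.4 = 5.375 dB → -8.025 dBV.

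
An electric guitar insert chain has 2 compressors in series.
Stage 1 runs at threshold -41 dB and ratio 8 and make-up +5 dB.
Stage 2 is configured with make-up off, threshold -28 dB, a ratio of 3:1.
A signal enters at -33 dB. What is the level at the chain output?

Stage 1: -33 dB is 8 dB over -41 dB; at 8:1 that becomes 1 dB over, giving -40 dB; +5 dB make-up → -35 dB.
Stage 2: -35 dB is at or below the -28 dB threshold — no compression; output -35 dB.

-35 dB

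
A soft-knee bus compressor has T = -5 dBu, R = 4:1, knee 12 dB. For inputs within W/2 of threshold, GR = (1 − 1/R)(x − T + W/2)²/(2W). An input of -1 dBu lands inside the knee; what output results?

-4.125 dBu

x − T + W/2 = -1 − (-5) + 6 = 10.
GR = (1 − 1/4) × 10² / 24 = 0.75 × 100 / 24 = 3.125 dB.
Output = -1 − 3.125 = -4.125 dBu.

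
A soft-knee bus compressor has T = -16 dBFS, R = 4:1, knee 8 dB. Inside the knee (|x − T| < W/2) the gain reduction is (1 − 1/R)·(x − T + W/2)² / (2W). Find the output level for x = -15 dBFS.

x − T + W/2 = -15 − (-16) + 4 = 5.
GR = (1 − 1/4) × 5² / 16 = 0.75 × 25 / 16 = 1.171875 dB.
Output = -15 − 1.171875 = -16.171875 dBFS.

-16.171875 dBFS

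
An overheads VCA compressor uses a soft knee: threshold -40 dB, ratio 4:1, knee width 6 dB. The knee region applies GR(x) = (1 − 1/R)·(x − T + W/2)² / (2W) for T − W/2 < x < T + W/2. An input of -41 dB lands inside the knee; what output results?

-41.25 dB

x − T + W/2 = -41 − (-40) + 3 = 2.
GR = (1 − 1/4) × 2² / 12 = 0.75 × 4 / 12 = 0.25 dB.
Output = -41 − 0.25 = -41.25 dB.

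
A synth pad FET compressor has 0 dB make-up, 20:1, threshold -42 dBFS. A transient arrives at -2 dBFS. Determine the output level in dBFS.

-40 dBFS

The input is 40 dB above the -42 dBFS threshold.
The 40 dB excess becomes 2 dB after 20:1 reduction.
That puts the output at -40 dBFS.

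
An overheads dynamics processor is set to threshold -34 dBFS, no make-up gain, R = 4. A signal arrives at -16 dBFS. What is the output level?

Overshoot: -16 − (-34) = 18 dB.
At 4:1 the overshoot is divided by 4, leaving 4.5 dB above threshold.
That puts the output at -29.5 dBFS.

-29.5 dBFS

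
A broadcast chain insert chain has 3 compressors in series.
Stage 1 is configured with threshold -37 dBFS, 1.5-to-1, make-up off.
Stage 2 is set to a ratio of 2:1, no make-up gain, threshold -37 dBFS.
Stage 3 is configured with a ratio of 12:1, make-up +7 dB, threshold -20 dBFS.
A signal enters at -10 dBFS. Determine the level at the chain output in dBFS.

-21 dBFS

Stage 1: -10 dBFS is 27 dB over -37 dBFS; at 1.5:1 that becomes 18 dB over, giving -19 dBFS.
Stage 2: overshoot 18 dB → 18/2 = 9 dB → -28 dBFS.
Stage 3: -28 dBFS is at or below the -20 dBFS threshold — no compression; make-up brings it to -21 dBFS.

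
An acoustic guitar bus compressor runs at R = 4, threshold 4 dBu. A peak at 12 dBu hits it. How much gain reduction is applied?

6 dB

Overshoot = 12 − 4 = 8 dB.
After 4:1 compression the overshoot becomes 8/4 = 2 dB.
GR = overshoot in − overshoot out = 8 − 2 = 6 dB.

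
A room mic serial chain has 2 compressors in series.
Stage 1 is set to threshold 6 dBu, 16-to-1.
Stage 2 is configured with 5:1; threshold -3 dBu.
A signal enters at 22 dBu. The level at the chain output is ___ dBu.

Stage 1: 22 dBu is 16 dB over 6 dBu; at 16:1 that becomes 1 dB over, giving 7 dBu.
Stage 2: overshoot 10 dB → 10/5 = 2 dB → -1 dBu.

-1 dBu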